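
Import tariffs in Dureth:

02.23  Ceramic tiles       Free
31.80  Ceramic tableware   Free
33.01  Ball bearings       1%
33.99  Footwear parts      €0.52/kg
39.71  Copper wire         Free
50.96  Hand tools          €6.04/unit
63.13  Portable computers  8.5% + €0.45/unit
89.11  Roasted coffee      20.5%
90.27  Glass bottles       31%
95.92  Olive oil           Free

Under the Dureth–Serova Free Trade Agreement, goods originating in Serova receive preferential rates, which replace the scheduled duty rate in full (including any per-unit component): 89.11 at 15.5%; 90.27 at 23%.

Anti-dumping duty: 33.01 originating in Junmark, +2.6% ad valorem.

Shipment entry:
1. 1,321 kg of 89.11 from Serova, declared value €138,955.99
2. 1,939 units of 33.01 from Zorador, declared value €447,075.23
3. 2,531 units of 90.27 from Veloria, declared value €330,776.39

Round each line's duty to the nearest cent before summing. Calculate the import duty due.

Line 1 (89.11, Serova, 1,321 kg, €138,955.99):
Base rate for 89.11 is 20.5%.
Origin Serova qualifies under the Dureth–Serova agreement and 89.11 is covered: preferential rate 15.5% applies instead.
Duty = €138,955.99 × 15.5% = €21,538.18.
Line 2 (33.01, Zorador, 1,939 units, €447,075.23):
Base rate for 33.01 is 1%.
The additional-duty order on 33.01 targets Junmark, not Zorador; it does not apply.
Duty = €447,075.23 × 1% = €4,470.75.
Line 3 (90.27, Veloria, 2,531 units, €330,776.39):
Base rate for 90.27 is 31%.
90.27 has an FTA preferential rate, but origin Veloria is not Serova; base rate stands.
Duty = €330,776.39 × 31% = €102,540.68.
Total = €21,538.18 + €4,470.75 + €102,540.68 = €128,549.61.

€128,549.61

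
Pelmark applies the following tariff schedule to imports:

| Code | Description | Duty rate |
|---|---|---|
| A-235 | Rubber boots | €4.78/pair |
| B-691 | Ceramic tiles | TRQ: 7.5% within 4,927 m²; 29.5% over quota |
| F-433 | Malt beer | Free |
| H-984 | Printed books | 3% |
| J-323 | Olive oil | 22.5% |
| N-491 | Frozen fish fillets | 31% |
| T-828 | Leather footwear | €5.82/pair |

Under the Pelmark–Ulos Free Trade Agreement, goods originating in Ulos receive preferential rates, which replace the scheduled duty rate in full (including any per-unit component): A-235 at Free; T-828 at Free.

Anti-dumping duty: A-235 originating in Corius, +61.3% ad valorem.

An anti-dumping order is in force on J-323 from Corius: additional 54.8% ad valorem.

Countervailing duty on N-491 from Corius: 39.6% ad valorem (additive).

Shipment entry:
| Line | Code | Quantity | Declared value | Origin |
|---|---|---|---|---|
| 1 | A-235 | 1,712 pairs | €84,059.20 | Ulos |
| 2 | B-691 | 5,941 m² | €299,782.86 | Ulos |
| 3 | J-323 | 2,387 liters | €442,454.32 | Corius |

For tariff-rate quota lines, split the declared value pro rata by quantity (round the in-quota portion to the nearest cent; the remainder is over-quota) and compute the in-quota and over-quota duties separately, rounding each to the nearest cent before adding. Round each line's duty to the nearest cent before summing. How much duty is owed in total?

€375,757.52

Line 1 (A-235, Ulos, 1,712 pairs, €84,059.20):
Base rate for A-235 is €4.78/pair.
Origin Ulos qualifies under the Pelmark–Ulos agreement and A-235 is covered: preferential rate Free applies instead.
The additional-duty order on A-235 targets Corius, not Ulos; it does not apply.
Duty = €84,059.20 × 0% = €0.00.
Line 2 (B-691, Ulos, 5,941 m², €299,782.86):
Code B-691 is under a tariff-rate quota (threshold 4,927 m²). In-quota: 4,927 m² at 7.5%; over-quota: 1,014 m² at 29.5%.
Pro-rata value split: in-quota = €299,782.86 × 4,927/5,941 = €248,616.42; over-quota = €299,782.86 − €248,616.42 = €51,166.44.
In-quota duty = €248,616.42 × 7.5% = €18,646.23. Over-quota duty = €51,166.44 × 29.5% = €15,094.10.
Line duty = €18,646.23 + €15,094.10 = €33,740.33.
Line 3 (J-323, Corius, 2,387 liters, €442,454.32):
Base rate for J-323 is 22.5%.
Additional duty on J-323 from Corius: +54.8%. Applied ad valorem rate: 22.5% + 54.8% = 77.3%.
Duty = €442,454.32 × 77.3% = €342,017.19.
Total = €0.00 + €33,740.33 + €342,017.19 = €375,757.52.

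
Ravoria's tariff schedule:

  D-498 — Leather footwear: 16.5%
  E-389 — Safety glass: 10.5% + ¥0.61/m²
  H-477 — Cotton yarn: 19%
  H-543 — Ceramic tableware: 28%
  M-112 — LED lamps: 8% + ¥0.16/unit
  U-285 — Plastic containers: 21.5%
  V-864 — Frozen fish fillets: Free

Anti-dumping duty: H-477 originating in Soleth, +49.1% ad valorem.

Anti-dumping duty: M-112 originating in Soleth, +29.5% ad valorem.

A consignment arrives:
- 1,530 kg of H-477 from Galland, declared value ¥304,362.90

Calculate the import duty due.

¥57,828.95

Line 1 (H-477, Galland, 1,530 kg, ¥304,362.90):
Base rate for H-477 is 19%.
The additional-duty order on H-477 targets Soleth, not Galland; it does not apply.
Duty = ¥304,362.90 × 19% = ¥57,828.95.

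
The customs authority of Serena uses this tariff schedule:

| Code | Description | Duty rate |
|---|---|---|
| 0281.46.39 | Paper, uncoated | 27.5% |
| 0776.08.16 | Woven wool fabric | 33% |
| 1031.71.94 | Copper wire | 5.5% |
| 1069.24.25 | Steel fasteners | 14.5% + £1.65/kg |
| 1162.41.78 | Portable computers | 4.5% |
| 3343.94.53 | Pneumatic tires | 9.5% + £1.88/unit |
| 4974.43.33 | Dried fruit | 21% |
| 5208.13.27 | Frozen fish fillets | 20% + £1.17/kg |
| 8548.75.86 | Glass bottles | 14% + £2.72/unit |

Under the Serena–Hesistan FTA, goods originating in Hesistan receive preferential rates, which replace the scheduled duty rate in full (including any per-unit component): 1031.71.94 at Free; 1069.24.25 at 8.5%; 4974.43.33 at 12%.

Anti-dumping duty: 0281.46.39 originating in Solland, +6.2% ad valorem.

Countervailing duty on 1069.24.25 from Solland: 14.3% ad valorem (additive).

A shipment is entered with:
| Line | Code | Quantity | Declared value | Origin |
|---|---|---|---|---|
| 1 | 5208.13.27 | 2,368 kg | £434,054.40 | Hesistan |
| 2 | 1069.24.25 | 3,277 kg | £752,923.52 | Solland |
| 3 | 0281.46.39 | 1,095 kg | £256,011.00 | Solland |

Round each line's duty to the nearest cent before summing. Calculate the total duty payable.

£398,106.17

Line 1 (5208.13.27, Hesistan, 2,368 kg, £434,054.40):
Base rate for 5208.13.27 is 20% + £1.17/kg.
Origin Hesistan is the FTA partner but 5208.13.27 is not on the preference list; base rate stands.
Duty = £434,054.40 × 20% + 2,368 × £1.17 = £89,581.44.
Line 2 (1069.24.25, Solland, 3,277 kg, £752,923.52):
Base rate for 1069.24.25 is 14.5% + £1.65/kg.
1069.24.25 has an FTA preferential rate, but origin Solland is not Hesistan; base rate stands.
Additional duty on 1069.24.25 from Solland: +14.3%. Applied ad valorem rate: 14.5% + 14.3% = 28.8%.
Duty = £752,923.52 × 28.8% + 3,277 × £1.65 = £222,249.02.
Line 3 (0281.46.39, Solland, 1,095 kg, £256,011.00):
Base rate for 0281.46.39 is 27.5%.
Additional duty on 0281.46.39 from Solland: +6.2%. Applied ad valorem rate: 27.5% + 6.2% = 33.7%.
Duty = £256,011.00 × 33.7% = £86,275.71.
Total = £89,581.44 + £222,249.02 + £86,275.71 = £398,106.17.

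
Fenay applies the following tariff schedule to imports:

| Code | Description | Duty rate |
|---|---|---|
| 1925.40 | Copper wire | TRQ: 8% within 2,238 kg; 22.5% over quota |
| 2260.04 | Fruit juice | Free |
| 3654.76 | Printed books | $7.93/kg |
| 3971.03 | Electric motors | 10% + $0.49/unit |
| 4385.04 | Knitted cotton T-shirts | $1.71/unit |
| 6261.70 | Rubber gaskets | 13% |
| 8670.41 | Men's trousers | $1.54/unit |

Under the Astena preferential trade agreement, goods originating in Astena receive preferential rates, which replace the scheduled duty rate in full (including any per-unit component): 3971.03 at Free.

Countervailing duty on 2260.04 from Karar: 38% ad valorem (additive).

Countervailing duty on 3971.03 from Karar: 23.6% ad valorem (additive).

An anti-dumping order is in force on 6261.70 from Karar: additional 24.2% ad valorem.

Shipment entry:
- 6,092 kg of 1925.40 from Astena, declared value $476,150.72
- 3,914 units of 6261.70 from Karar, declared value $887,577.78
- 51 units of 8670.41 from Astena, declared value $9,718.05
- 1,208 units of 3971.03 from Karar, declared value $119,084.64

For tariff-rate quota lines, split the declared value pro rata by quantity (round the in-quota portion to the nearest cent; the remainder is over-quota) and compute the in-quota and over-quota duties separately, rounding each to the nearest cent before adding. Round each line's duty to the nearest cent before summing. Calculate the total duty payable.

$452,632.04

Line 1 (1925.40, Astena, 6,092 kg, $476,150.72):
Code 1925.40 is under a tariff-rate quota (threshold 2,238 kg). In-quota: 2,238 kg at 8%; over-quota: 3,854 kg at 22.5%.
Pro-rata value split: in-quota = $476,150.72 × 2,238/6,092 = $174,922.08; over-quota = $476,150.72 − $174,922.08 = $301,228.64.
In-quota duty = $174,922.08 × 8% = $13,993.77. Over-quota duty = $301,228.64 × 22.5% = $67,776.44.
Line duty = $13,993.77 + $67,776.44 = $81,770.21.
Line 2 (6261.70, Karar, 3,914 units, $887,577.78):
Base rate for 6261.70 is 13%.
Additional duty on 6261.70 from Karar: +24.2%. Applied ad valorem rate: 13% + 24.2% = 37.2%.
Duty = $887,577.78 × 37.2% = $330,178.93.
Line 3 (8670.41, Astena, 51 units, $9,718.05):
Base rate for 8670.41 is $1.54/unit.
Origin Astena is the FTA partner but 8670.41 is not on the preference list; base rate stands.
Duty = 51 × $1.54 = $78.54.
Line 4 (3971.03, Karar, 1,208 units, $119,084.64):
Base rate for 3971.03 is 10% + $0.49/unit.
3971.03 has an FTA preferential rate, but origin Karar is not Astena; base rate stands.
Additional duty on 3971.03 from Karar: +23.6%. Applied ad valorem rate: 10% + 23.6% = 33.6%.
Duty = $119,084.64 × 33.6% + 1,208 × $0.49 = $40,604.36.
Total = $81,770.21 + $330,178.93 + $78.54 + $40,604.36 = $452,632.04.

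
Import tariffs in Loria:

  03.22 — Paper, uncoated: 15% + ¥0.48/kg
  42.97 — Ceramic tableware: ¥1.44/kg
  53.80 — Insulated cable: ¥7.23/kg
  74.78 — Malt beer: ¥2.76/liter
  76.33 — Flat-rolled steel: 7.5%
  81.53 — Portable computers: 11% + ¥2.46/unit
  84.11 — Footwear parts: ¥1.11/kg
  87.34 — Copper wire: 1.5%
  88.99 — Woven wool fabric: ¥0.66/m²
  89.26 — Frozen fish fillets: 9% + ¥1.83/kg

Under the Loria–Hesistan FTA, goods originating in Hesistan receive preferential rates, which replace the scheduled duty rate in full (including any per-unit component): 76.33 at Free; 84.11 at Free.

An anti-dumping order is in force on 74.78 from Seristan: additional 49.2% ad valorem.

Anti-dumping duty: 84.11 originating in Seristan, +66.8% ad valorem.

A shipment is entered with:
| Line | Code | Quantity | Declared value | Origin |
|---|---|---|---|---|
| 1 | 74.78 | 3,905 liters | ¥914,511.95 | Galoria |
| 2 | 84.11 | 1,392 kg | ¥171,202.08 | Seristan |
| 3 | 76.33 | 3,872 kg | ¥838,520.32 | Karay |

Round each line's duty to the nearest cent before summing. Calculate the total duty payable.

Line 1 (74.78, Galoria, 3,905 liters, ¥914,511.95):
Base rate for 74.78 is ¥2.76/liter.
The additional-duty order on 74.78 targets Seristan, not Galoria; it does not apply.
Duty = 3,905 × ¥2.76 = ¥10,777.80.
Line 2 (84.11, Seristan, 1,392 kg, ¥171,202.08):
Base rate for 84.11 is ¥1.11/kg.
84.11 has an FTA preferential rate, but origin Seristan is not Hesistan; base rate stands.
Additional duty on 84.11 from Seristan: +66.8% ad valorem. Applied ad valorem rate = 66.8%.
Duty = ¥171,202.08 × 66.8% + 1,392 × ¥1.11 = ¥115,908.11.
Line 3 (76.33, Karay, 3,872 kg, ¥838,520.32):
Base rate for 76.33 is 7.5%.
76.33 has an FTA preferential rate, but origin Karay is not Hesistan; base rate stands.
Duty = ¥838,520.32 × 7.5% = ¥62,889.02.
Total = ¥10,777.80 + ¥115,908.11 + ¥62,889.02 = ¥189,574.93.

¥189,574.93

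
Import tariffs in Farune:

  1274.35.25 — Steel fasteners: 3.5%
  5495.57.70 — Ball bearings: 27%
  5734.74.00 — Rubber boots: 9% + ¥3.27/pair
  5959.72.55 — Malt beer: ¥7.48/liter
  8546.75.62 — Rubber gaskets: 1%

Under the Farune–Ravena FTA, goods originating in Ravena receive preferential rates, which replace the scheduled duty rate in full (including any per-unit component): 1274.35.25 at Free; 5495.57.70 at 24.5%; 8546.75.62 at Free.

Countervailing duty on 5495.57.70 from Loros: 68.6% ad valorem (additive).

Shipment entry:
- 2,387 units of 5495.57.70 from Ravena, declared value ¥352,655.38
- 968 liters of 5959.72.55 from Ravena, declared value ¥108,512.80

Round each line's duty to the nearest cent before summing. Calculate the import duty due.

¥93,641.21

Line 1 (5495.57.70, Ravena, 2,387 units, ¥352,655.38):
Base rate for 5495.57.70 is 27%.
Origin Ravena qualifies under the Farune–Ravena agreement and 5495.57.70 is covered: preferential rate 24.5% applies instead.
The additional-duty order on 5495.57.70 targets Loros, not Ravena; it does not apply.
Duty = ¥352,655.38 × 24.5% = ¥86,400.57.
Line 2 (5959.72.55, Ravena, 968 liters, ¥108,512.80):
Base rate for 5959.72.55 is ¥7.48/liter.
Origin Ravena is the FTA partner but 5959.72.55 is not on the preference list; base rate stands.
Duty = 968 × ¥7.48 = ¥7,240.64.
Total = ¥86,400.57 + ¥7,240.64 = ¥93,641.21.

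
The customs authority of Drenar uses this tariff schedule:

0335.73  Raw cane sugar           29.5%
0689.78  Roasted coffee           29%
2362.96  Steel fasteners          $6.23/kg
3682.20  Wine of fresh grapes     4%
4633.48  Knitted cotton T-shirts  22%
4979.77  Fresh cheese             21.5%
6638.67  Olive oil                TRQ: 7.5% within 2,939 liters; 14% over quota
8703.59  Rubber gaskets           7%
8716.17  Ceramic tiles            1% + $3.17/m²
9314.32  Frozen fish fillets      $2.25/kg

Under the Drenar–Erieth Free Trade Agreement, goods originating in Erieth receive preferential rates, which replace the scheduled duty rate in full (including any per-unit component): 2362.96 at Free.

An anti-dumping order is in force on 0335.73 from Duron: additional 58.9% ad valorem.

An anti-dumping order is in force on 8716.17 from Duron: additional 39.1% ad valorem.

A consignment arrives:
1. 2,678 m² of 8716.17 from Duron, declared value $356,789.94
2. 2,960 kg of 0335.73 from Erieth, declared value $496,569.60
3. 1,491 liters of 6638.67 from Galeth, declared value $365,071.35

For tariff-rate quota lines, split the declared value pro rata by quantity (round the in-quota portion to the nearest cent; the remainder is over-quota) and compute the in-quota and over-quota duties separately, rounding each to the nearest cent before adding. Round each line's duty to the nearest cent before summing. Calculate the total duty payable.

$325,430.41

Line 1 (8716.17, Duron, 2,678 m², $356,789.94):
Base rate for 8716.17 is 1% + $3.17/m².
Additional duty on 8716.17 from Duron: +39.1%. Applied ad valorem rate: 1% + 39.1% = 40.1%.
Duty = $356,789.94 × 40.1% + 2,678 × $3.17 = $151,562.03.
Line 2 (0335.73, Erieth, 2,960 kg, $496,569.60):
Base rate for 0335.73 is 29.5%.
Origin Erieth is the FTA partner but 0335.73 is not on the preference list; base rate stands.
The additional-duty order on 0335.73 targets Duron, not Erieth; it does not apply.
Duty = $496,569.60 × 29.5% = $146,488.03.
Line 3 (6638.67, Galeth, 1,491 liters, $365,071.35):
Code 6638.67 is under a tariff-rate quota (threshold 2,939 liters). Quantity 1,491 liters is within the quota, so the in-quota rate 7.5% applies to the full value.
Duty = $365,071.35 × 7.5% = $27,380.35.
Total = $151,562.03 + $146,488.03 + $27,380.35 = $325,430.41.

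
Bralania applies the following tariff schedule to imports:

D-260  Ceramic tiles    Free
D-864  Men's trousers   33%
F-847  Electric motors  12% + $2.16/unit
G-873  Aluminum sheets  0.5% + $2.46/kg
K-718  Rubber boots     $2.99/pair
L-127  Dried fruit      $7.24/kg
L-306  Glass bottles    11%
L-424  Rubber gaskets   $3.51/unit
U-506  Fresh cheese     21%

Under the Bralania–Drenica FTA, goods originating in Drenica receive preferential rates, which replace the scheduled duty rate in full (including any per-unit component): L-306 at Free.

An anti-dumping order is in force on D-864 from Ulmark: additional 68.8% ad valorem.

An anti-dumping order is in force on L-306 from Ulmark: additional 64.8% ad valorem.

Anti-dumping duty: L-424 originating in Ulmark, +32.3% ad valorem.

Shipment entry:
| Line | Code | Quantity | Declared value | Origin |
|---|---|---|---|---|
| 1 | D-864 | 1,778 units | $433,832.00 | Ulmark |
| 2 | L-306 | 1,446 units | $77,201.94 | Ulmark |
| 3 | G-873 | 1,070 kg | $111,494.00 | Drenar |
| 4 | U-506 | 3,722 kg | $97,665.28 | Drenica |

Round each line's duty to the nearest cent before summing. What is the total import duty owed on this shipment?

Line 1 (D-864, Ulmark, 1,778 units, $433,832.00):
Base rate for D-864 is 33%.
Additional duty on D-864 from Ulmark: +68.8%. Applied ad valorem rate: 33% + 68.8% = 101.8%.
Duty = $433,832.00 × 101.8% = $441,640.98.
Line 2 (L-306, Ulmark, 1,446 units, $77,201.94):
Base rate for L-306 is 11%.
L-306 has an FTA preferential rate, but origin Ulmark is not Drenica; base rate stands.
Additional duty on L-306 from Ulmark: +64.8%. Applied ad valorem rate: 11% + 64.8% = 75.8%.
Duty = $77,201.94 × 75.8% = $58,519.07.
Line 3 (G-873, Drenar, 1,070 kg, $111,494.00):
Base rate for G-873 is 0.5% + $2.46/kg.
Duty = $111,494.00 × 0.5% + 1,070 × $2.46 = $3,189.67.
Line 4 (U-506, Drenica, 3,722 kg, $97,665.28):
Base rate for U-506 is 21%.
Origin Drenica is the FTA partner but U-506 is not on the preference list; base rate stands.
Duty = $97,665.28 × 21% = $20,509.71.
Total = $441,640.98 + $58,519.07 + $3,189.67 + $20,509.71 = $523,859.43.

$523,859.43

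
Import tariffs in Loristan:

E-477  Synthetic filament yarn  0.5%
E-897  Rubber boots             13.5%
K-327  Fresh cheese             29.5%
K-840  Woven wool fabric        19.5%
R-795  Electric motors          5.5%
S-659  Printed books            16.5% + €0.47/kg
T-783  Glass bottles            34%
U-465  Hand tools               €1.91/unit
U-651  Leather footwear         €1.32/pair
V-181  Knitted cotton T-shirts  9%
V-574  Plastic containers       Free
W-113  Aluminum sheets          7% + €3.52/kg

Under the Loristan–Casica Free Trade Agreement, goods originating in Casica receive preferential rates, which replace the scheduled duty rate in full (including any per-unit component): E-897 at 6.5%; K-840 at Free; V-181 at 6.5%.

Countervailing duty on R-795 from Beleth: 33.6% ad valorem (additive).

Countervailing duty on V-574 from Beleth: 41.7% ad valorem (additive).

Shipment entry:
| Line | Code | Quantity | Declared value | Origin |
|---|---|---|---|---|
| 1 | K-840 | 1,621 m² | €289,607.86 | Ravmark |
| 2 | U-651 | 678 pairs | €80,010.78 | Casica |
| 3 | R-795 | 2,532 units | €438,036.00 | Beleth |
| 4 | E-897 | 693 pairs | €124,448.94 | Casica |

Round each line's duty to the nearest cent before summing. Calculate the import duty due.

Line 1 (K-840, Ravmark, 1,621 m², €289,607.86):
Base rate for K-840 is 19.5%.
K-840 has an FTA preferential rate, but origin Ravmark is not Casica; base rate stands.
Duty = €289,607.86 × 19.5% = €56,473.53.
Line 2 (U-651, Casica, 678 pairs, €80,010.78):
Base rate for U-651 is €1.32/pair.
Origin Casica is the FTA partner but U-651 is not on the preference list; base rate stands.
Duty = 678 × €1.32 = €894.96.
Line 3 (R-795, Beleth, 2,532 units, €438,036.00):
Base rate for R-795 is 5.5%.
Additional duty on R-795 from Beleth: +33.6%. Applied ad valorem rate: 5.5% + 33.6% = 39.1%.
Duty = €438,036.00 × 39.1% = €171,272.08.
Line 4 (E-897, Casica, 693 pairs, €124,448.94):
Base rate for E-897 is 13.5%.
Origin Casica qualifies under the Loristan–Casica agreement and E-897 is covered: preferential rate 6.5% applies instead.
Duty = €124,448.94 × 6.5% = €8,089.18.
Total = €56,473.53 + €894.96 + €171,272.08 + €8,089.18 = €236,729.75.

€236,729.75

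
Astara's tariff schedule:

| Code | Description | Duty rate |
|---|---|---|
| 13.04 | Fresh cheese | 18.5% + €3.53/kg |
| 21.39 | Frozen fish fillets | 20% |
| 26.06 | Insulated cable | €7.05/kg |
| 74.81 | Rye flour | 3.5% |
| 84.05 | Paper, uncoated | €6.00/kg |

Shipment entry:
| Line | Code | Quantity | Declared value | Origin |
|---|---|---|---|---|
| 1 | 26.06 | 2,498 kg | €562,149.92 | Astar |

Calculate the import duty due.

Line 1 (26.06, Astar, 2,498 kg, €562,149.92):
Base rate for 26.06 is €7.05/kg.
Duty = 2,498 × €7.05 = €17,610.90.

€17,610.90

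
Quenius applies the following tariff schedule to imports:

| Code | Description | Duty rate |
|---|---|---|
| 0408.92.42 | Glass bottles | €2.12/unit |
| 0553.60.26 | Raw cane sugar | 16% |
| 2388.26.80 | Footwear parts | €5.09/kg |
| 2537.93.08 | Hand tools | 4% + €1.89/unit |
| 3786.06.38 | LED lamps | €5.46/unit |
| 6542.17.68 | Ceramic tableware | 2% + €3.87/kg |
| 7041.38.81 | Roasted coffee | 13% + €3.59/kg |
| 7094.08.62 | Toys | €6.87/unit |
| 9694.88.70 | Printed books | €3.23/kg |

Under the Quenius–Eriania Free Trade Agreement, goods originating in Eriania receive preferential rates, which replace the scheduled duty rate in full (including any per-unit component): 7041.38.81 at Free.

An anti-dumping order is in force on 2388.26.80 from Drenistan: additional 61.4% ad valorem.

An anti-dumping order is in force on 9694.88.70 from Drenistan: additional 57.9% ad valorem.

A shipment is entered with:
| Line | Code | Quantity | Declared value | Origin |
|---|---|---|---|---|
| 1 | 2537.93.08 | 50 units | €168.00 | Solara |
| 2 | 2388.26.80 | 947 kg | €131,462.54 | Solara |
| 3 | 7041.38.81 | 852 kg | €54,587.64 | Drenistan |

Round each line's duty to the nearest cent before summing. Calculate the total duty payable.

€15,076.52

Line 1 (2537.93.08, Solara, 50 units, €168.00):
Base rate for 2537.93.08 is 4% + €1.89/unit.
Duty = €168.00 × 4% + 50 × €1.89 = €101.22.
Line 2 (2388.26.80, Solara, 947 kg, €131,462.54):
Base rate for 2388.26.80 is €5.09/kg.
The additional-duty order on 2388.26.80 targets Drenistan, not Solara; it does not apply.
Duty = 947 × €5.09 = €4,820.23.
Line 3 (7041.38.81, Drenistan, 852 kg, €54,587.64):
Base rate for 7041.38.81 is 13% + €3.59/kg.
7041.38.81 has an FTA preferential rate, but origin Drenistan is not Eriania; base rate stands.
Duty = €54,587.64 × 13% + 852 × €3.59 = €10,155.07.
Total = €101.22 + €4,820.23 + €10,155.07 = €15,076.52.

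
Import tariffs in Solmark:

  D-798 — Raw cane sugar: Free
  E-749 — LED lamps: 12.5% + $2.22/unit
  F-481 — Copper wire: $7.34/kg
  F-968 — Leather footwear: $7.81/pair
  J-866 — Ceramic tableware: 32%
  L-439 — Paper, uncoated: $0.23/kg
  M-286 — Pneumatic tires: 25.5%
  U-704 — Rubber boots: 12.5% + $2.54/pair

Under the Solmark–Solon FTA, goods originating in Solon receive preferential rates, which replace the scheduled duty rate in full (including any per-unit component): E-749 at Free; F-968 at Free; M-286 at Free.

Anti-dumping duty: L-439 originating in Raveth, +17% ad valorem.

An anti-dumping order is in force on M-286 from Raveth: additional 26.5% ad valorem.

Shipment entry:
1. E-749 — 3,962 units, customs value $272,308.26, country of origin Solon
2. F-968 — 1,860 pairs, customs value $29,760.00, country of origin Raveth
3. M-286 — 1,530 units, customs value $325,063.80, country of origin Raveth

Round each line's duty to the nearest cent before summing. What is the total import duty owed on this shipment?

$183,559.78

Line 1 (E-749, Solon, 3,962 units, $272,308.26):
Base rate for E-749 is 12.5% + $2.22/unit.
Origin Solon qualifies under the Solmark–Solon agreement and E-749 is covered: preferential rate Free applies instead.
Duty = $272,308.26 × 0% = $0.00.
Line 2 (F-968, Raveth, 1,860 pairs, $29,760.00):
Base rate for F-968 is $7.81/pair.
F-968 has an FTA preferential rate, but origin Raveth is not Solon; base rate stands.
Duty = 1,860 × $7.81 = $14,526.60.
Line 3 (M-286, Raveth, 1,530 units, $325,063.80):
Base rate for M-286 is 25.5%.
M-286 has an FTA preferential rate, but origin Raveth is not Solon; base rate stands.
Additional duty on M-286 from Raveth: +26.5%. Applied ad valorem rate: 25.5% + 26.5% = 52%.
Duty = $325,063.80 × 52% = $169,033.18.
Total = $0.00 + $14,526.60 + $169,033.18 = $183,559.78.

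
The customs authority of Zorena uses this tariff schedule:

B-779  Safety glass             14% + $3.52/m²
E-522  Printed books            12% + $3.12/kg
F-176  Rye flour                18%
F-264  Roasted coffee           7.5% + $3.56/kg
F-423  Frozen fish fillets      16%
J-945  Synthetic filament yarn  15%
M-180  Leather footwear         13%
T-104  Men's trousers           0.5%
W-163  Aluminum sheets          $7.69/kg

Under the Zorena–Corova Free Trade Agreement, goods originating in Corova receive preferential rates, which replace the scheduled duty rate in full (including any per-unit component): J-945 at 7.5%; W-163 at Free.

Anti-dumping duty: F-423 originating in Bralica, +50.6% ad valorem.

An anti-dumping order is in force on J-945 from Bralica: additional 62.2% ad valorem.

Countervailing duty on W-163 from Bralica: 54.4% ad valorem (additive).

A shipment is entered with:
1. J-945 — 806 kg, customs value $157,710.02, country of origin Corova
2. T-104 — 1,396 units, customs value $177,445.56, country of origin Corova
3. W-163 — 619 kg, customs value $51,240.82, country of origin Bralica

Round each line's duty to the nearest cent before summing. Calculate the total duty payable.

Line 1 (J-945, Corova, 806 kg, $157,710.02):
Base rate for J-945 is 15%.
Origin Corova qualifies under the Zorena–Corova agreement and J-945 is covered: preferential rate 7.5% applies instead.
The additional-duty order on J-945 targets Bralica, not Corova; it does not apply.
Duty = $157,710.02 × 7.5% = $11,828.25.
Line 2 (T-104, Corova, 1,396 units, $177,445.56):
Base rate for T-104 is 0.5%.
Origin Corova is the FTA partner but T-104 is not on the preference list; base rate stands.
Duty = $177,445.56 × 0.5% = $887.23.
Line 3 (W-163, Bralica, 619 kg, $51,240.82):
Base rate for W-163 is $7.69/kg.
W-163 has an FTA preferential rate, but origin Bralica is not Corova; base rate stands.
Additional duty on W-163 from Bralica: +54.4% ad valorem. Applied ad valorem rate = 54.4%.
Duty = $51,240.82 × 54.4% + 619 × $7.69 = $32,635.12.
Total = $11,828.25 + $887.23 + $32,635.12 = $45,350.60.

$45,350.60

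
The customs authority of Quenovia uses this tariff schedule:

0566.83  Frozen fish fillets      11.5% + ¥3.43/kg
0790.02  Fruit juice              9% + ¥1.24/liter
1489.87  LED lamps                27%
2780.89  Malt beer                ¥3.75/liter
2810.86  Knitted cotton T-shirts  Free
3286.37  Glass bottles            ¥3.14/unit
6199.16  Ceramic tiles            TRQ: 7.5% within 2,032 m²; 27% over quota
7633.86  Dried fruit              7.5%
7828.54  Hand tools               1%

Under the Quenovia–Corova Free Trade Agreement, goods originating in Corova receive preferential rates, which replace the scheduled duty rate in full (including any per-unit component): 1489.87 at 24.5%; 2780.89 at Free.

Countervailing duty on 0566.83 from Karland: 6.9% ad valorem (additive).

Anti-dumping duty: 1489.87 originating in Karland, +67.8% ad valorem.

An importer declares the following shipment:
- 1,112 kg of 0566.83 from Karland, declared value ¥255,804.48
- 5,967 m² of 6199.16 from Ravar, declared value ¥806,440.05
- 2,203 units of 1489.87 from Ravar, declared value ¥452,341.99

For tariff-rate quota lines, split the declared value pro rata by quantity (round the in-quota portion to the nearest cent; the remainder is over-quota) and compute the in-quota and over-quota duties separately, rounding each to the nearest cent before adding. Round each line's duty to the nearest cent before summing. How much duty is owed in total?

Line 1 (0566.83, Karland, 1,112 kg, ¥255,804.48):
Base rate for 0566.83 is 11.5% + ¥3.43/kg.
Additional duty on 0566.83 from Karland: +6.9%. Applied ad valorem rate: 11.5% + 6.9% = 18.4%.
Duty = ¥255,804.48 × 18.4% + 1,112 × ¥3.43 = ¥50,882.18.
Line 2 (6199.16, Ravar, 5,967 m², ¥806,440.05):
Code 6199.16 is under a tariff-rate quota (threshold 2,032 m²). In-quota: 2,032 m² at 7.5%; over-quota: 3,935 m² at 27%.
Pro-rata value split: in-quota = ¥806,440.05 × 2,032/5,967 = ¥274,624.80; over-quota = ¥806,440.05 − ¥274,624.80 = ¥531,815.25.
In-quota duty = ¥274,624.80 × 7.5% = ¥20,596.86. Over-quota duty = ¥531,815.25 × 27% = ¥143,590.12.
Line duty = ¥20,596.86 + ¥143,590.12 = ¥164,186.98.
Line 3 (1489.87, Ravar, 2,203 units, ¥452,341.99):
Base rate for 1489.87 is 27%.
1489.87 has an FTA preferential rate, but origin Ravar is not Corova; base rate stands.
The additional-duty order on 1489.87 targets Karland, not Ravar; it does not apply.
Duty = ¥452,341.99 × 27% = ¥122,132.34.
Total = ¥50,882.18 + ¥164,186.98 + ¥122,132.34 = ¥337,201.50.

¥337,201.50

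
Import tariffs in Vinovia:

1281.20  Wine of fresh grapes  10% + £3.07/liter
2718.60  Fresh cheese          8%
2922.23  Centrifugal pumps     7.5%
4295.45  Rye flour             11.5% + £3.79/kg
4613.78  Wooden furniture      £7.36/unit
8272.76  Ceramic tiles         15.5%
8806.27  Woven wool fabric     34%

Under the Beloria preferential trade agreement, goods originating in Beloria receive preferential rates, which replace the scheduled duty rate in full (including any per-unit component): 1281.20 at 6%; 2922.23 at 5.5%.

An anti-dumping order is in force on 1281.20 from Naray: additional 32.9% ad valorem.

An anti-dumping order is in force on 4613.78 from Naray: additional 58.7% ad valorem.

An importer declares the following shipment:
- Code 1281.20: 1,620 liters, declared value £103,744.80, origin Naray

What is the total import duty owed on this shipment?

Line 1 (1281.20, Naray, 1,620 liters, £103,744.80):
Base rate for 1281.20 is 10% + £3.07/liter.
1281.20 has an FTA preferential rate, but origin Naray is not Beloria; base rate stands.
Additional duty on 1281.20 from Naray: +32.9%. Applied ad valorem rate: 10% + 32.9% = 42.9%.
Duty = £103,744.80 × 42.9% + 1,620 × £3.07 = £49,479.92.

£49,479.92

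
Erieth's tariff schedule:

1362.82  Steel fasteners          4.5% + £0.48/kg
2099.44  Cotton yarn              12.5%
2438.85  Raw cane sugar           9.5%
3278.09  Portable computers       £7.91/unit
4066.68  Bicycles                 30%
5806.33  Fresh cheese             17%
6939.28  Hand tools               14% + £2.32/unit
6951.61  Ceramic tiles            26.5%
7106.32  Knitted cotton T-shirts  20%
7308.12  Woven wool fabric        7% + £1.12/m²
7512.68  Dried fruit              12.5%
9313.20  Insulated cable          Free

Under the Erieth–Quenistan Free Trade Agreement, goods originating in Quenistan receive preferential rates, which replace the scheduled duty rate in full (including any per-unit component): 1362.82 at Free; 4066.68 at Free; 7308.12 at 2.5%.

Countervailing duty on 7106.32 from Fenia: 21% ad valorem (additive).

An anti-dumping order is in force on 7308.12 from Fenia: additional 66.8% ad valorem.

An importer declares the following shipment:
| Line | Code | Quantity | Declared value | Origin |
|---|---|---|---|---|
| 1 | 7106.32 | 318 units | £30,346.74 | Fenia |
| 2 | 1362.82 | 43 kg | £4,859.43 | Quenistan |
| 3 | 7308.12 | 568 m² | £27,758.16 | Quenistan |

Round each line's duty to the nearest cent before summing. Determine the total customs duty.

£13,136.11

Line 1 (7106.32, Fenia, 318 units, £30,346.74):
Base rate for 7106.32 is 20%.
Additional duty on 7106.32 from Fenia: +21%. Applied ad valorem rate: 20% + 21% = 41%.
Duty = £30,346.74 × 41% = £12,442.16.
Line 2 (1362.82, Quenistan, 43 kg, £4,859.43):
Base rate for 1362.82 is 4.5% + £0.48/kg.
Origin Quenistan qualifies under the Erieth–Quenistan agreement and 1362.82 is covered: preferential rate Free applies instead.
Duty = £4,859.43 × 0% = £0.00.
Line 3 (7308.12, Quenistan, 568 m², £27,758.16):
Base rate for 7308.12 is 7% + £1.12/m².
Origin Quenistan qualifies under the Erieth–Quenistan agreement and 7308.12 is covered: preferential rate 2.5% applies instead.
The additional-duty order on 7308.12 targets Fenia, not Quenistan; it does not apply.
Duty = £27,758.16 × 2.5% = £693.95.
Total = £12,442.16 + £0.00 + £693.95 = £13,136.11.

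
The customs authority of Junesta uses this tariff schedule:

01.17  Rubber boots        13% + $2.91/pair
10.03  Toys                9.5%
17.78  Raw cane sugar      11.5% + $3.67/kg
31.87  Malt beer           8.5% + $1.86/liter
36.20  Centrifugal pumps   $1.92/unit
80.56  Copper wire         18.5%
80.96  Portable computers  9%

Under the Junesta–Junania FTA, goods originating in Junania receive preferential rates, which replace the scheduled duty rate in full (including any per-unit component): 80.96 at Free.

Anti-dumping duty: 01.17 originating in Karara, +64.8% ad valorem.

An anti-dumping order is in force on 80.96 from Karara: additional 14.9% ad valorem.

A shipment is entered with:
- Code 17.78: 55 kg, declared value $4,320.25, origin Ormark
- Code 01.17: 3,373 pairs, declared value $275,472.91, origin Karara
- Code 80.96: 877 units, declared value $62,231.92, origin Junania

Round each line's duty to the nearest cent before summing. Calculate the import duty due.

Line 1 (17.78, Ormark, 55 kg, $4,320.25):
Base rate for 17.78 is 11.5% + $3.67/kg.
Duty = $4,320.25 × 11.5% + 55 × $3.67 = $698.68.
Line 2 (01.17, Karara, 3,373 pairs, $275,472.91):
Base rate for 01.17 is 13% + $2.91/pair.
Additional duty on 01.17 from Karara: +64.8%. Applied ad valorem rate: 13% + 64.8% = 77.8%.
Duty = $275,472.91 × 77.8% + 3,373 × $2.91 = $224,133.35.
Line 3 (80.96, Junania, 877 units, $62,231.92):
Base rate for 80.96 is 9%.
Origin Junania qualifies under the Junesta–Junania agreement and 80.96 is covered: preferential rate Free applies instead.
The additional-duty order on 80.96 targets Karara, not Junania; it does not apply.
Duty = $62,231.92 × 0% = $0.00.
Total = $698.68 + $224,133.35 + $0.00 = $224,832.03.

$224,832.03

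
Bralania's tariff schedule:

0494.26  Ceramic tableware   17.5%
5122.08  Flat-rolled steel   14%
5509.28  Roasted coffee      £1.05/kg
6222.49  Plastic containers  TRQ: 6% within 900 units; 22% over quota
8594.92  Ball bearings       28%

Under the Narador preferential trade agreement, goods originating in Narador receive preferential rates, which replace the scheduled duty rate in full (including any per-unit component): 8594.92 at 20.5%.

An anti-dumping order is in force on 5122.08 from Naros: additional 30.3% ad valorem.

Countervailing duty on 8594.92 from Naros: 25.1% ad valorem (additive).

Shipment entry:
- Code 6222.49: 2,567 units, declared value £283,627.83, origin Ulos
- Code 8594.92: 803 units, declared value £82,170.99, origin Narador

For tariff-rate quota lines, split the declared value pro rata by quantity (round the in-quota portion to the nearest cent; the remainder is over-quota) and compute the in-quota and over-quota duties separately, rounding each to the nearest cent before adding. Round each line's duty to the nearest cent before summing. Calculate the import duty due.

Line 1 (6222.49, Ulos, 2,567 units, £283,627.83):
Code 6222.49 is under a tariff-rate quota (threshold 900 units). In-quota: 900 units at 6%; over-quota: 1,667 units at 22%.
Pro-rata value split: in-quota = £283,627.83 × 900/2,567 = £99,441.00; over-quota = £283,627.83 − £99,441.00 = £184,186.83.
In-quota duty = £99,441.00 × 6% = £5,966.46. Over-quota duty = £184,186.83 × 22% = £40,521.10.
Line duty = £5,966.46 + £40,521.10 = £46,487.56.
Line 2 (8594.92, Narador, 803 units, £82,170.99):
Base rate for 8594.92 is 28%.
Origin Narador qualifies under the Bralania–Narador agreement and 8594.92 is covered: preferential rate 20.5% applies instead.
The additional-duty order on 8594.92 targets Naros, not Narador; it does not apply.
Duty = £82,170.99 × 20.5% = £16,845.05.
Total = £46,487.56 + £16,845.05 = £63,332.61.

£63,332.61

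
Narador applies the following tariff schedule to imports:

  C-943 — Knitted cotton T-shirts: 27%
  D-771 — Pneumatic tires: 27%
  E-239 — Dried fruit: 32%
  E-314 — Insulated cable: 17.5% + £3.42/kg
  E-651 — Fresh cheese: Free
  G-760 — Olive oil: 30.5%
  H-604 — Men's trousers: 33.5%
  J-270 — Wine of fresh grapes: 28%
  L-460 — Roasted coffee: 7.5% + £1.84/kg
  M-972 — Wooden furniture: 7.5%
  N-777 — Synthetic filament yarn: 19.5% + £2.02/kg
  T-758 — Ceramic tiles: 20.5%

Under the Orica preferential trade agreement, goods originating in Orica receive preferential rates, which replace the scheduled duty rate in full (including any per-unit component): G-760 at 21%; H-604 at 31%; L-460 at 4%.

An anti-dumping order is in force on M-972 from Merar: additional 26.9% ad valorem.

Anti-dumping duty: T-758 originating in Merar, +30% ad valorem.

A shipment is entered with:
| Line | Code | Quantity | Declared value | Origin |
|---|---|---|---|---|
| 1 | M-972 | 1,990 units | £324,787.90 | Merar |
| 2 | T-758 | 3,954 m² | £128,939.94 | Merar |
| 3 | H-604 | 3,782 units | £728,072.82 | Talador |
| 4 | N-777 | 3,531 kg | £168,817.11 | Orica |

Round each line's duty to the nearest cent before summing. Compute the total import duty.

£460,798.06

Line 1 (M-972, Merar, 1,990 units, £324,787.90):
Base rate for M-972 is 7.5%.
Additional duty on M-972 from Merar: +26.9%. Applied ad valorem rate: 7.5% + 26.9% = 34.4%.
Duty = £324,787.90 × 34.4% = £111,727.04.
Line 2 (T-758, Merar, 3,954 m², £128,939.94):
Base rate for T-758 is 20.5%.
Additional duty on T-758 from Merar: +30%. Applied ad valorem rate: 20.5% + 30% = 50.5%.
Duty = £128,939.94 × 50.5% = £65,114.67.
Line 3 (H-604, Talador, 3,782 units, £728,072.82):
Base rate for H-604 is 33.5%.
H-604 has an FTA preferential rate, but origin Talador is not Orica; base rate stands.
Duty = £728,072.82 × 33.5% = £243,904.39.
Line 4 (N-777, Orica, 3,531 kg, £168,817.11):
Base rate for N-777 is 19.5% + £2.02/kg.
Origin Orica is the FTA partner but N-777 is not on the preference list; base rate stands.
Duty = £168,817.11 × 19.5% + 3,531 × £2.02 = £40,051.96.
Total = £111,727.04 + £65,114.67 + £243,904.39 + £40,051.96 = £460,798.06.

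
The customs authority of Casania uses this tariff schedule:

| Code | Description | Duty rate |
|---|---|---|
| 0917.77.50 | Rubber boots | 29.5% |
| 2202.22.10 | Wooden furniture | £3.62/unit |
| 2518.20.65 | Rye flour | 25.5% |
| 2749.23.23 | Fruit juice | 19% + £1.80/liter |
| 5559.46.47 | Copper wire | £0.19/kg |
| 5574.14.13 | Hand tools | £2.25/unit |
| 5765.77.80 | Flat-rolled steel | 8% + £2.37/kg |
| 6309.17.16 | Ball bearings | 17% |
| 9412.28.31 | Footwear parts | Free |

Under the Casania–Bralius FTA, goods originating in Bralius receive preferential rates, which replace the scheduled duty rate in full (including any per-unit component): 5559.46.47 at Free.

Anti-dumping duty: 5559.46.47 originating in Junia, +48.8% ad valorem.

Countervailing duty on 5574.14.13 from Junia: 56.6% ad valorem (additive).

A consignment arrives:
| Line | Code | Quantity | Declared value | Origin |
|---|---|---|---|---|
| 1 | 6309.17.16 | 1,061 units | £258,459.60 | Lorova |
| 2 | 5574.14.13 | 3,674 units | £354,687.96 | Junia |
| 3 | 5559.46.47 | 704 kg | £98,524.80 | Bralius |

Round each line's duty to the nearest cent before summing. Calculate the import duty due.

£252,958.02

Line 1 (6309.17.16, Lorova, 1,061 units, £258,459.60):
Base rate for 6309.17.16 is 17%.
Duty = £258,459.60 × 17% = £43,938.13.
Line 2 (5574.14.13, Junia, 3,674 units, £354,687.96):
Base rate for 5574.14.13 is £2.25/unit.
Additional duty on 5574.14.13 from Junia: +56.6% ad valorem. Applied ad valorem rate = 56.6%.
Duty = £354,687.96 × 56.6% + 3,674 × £2.25 = £209,019.89.
Line 3 (5559.46.47, Bralius, 704 kg, £98,524.80):
Base rate for 5559.46.47 is £0.19/kg.
Origin Bralius qualifies under the Casania–Bralius agreement and 5559.46.47 is covered: preferential rate Free applies instead.
The additional-duty order on 5559.46.47 targets Junia, not Bralius; it does not apply.
Duty = £98,524.80 × 0% = £0.00.
Total = £43,938.13 + £209,019.89 + £0.00 = £252,958.02.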